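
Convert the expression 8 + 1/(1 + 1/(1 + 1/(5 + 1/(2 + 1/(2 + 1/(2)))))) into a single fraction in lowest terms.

1213/142

Start with 2.
2 + 1/(2/1) = 2 + 1/2 = 5/2
2 + 1/(5/2) = 2 + 2/5 = 12/5
5 + 1/(12/5) = 5 + 5/12 = 65/12
1 + 1/(65/12) = 1 + 12/65 = 77/65
1 + 1/(77/65) = 1 + 65/77 = 142/77
8 + 1/(142/77) = 8 + 77/142 = 1213/142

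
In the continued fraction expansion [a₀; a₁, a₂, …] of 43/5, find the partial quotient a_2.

1

43 ÷ 5 → quotient 8, remainder 3
5 ÷ 3 → quotient 1, remainder 2
3 ÷ 2 → quotient 1, remainder 1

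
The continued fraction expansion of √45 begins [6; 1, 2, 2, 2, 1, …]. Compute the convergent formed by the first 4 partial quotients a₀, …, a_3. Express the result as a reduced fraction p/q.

Work from the innermost term outward:
Start with 2.
2 + 1/(2/1) = 2 + 1/2 = 5/2
1 + 1/(5/2) = 1 + 2/5 = 7/5
6 + 1/(7/5) = 6 + 5/7 = 47/7

47/7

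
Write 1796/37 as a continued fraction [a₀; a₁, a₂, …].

[48; 1, 1, 5, 1, 2]

1796 = 48·37 + 20, so a_0 = 48
37 = 1·20 + 17, so a_1 = 1
20 = 1·17 + 3, so a_2 = 1
17 = 5·3 + 2, so a_3 = 5
3 = 1·2 + 1, so a_4 = 1
2 = 2·1 + 0, so a_5 = 2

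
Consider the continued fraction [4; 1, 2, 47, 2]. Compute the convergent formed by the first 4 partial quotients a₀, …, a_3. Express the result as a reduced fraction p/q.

a_0 = 4: 4/1
a_1 = 1: 5/1
a_2 = 2: 14/3
a_3 = 47: 663/142

663/142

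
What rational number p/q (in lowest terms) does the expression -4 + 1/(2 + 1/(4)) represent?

-32/9

Collapse the nested fraction from the inside out:
Start with 4.
2 + 1/(4/1) = 2 + 1/4 = 9/4
-4 + 1/(9/4) = -4 + 4/9 = -32/9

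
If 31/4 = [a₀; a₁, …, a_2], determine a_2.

3

31 ÷ 4 → quotient 7, remainder 3
4 ÷ 3 → quotient 1, remainder 1
3 ÷ 1 → quotient 3, remainder 0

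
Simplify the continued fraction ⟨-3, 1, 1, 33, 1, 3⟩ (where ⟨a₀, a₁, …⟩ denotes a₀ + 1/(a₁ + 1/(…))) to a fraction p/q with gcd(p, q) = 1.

-683/274

Build up convergents one term at a time:
a_0 = -3: -3/1
a_1 = 1: -2/1
a_2 = 1: -5/2
a_3 = 33: -167/67
a_4 = 1: -172/69
a_5 = 3: -683/274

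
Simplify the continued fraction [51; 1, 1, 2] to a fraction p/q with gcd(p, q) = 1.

258/5

Collapse the nested fraction from the inside out:
Start with 2.
1 + 1/(2/1) = 1 + 1/2 = 3/2
1 + 1/(3/2) = 1 + 2/3 = 5/3
51 + 1/(5/3) = 51 + 3/5 = 258/5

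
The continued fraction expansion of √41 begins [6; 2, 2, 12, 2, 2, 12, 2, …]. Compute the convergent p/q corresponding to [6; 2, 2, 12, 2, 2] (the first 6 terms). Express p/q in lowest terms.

2049/320

Start with 2.
2 + 1/(2/1) = 2 + 1/2 = 5/2
12 + 1/(5/2) = 12 + 2/5 = 62/5
2 + 1/(62/5) = 2 + 5/62 = 129/62
2 + 1/(129/62) = 2 + 62/129 = 320/129
6 + 1/(320/129) = 6 + 129/320 = 2049/320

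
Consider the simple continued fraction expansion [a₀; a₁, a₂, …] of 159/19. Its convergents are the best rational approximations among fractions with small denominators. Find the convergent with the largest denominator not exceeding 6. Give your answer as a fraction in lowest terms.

25/3

a_0 = 8: 8/1  (≤ bound)
a_1 = 2: 17/2  (≤ bound)
a_2 = 1: 25/3  (≤ bound)
a_3 = 2: 67/8  (> 6, stop)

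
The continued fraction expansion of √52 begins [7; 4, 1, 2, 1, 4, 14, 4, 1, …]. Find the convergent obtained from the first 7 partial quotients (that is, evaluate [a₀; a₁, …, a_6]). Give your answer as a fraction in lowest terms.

9223/1279

Starting at the tail and folding back:
Start with 14.
4 + 1/(14/1) = 4 + 1/14 = 57/14
1 + 1/(57/14) = 1 + 14/57 = 71/57
2 + 1/(71/57) = 2 + 57/71 = 199/71
1 + 1/(199/71) = 1 + 71/199 = 270/199
4 + 1/(270/199) = 4 + 199/270 = 1279/270
7 + 1/(1279/270) = 7 + 270/1279 = 9223/1279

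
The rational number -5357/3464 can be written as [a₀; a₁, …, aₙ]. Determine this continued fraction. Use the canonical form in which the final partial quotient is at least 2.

-5357 ÷ 3464 → quotient -2, remainder 1571
3464 ÷ 1571 → quotient 2, remainder 322
1571 ÷ 322 → quotient 4, remainder 283
322 ÷ 283 → quotient 1, remainder 39
283 ÷ 39 → quotient 7, remainder 10
39 ÷ 10 → quotient 3, remainder 9
10 ÷ 9 → quotient 1, remainder 1
9 ÷ 1 → quotient 9, remainder 0

[-2; 2, 4, 1, 7, 3, 1, 9]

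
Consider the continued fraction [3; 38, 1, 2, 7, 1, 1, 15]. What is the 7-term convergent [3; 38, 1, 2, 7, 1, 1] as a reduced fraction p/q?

Work from the innermost term outward:
Start with 1.
1 + 1/(1/1) = 1 + 1/1 = 2/1
7 + 1/(2/1) = 7 + 1/2 = 15/2
2 + 1/(15/2) = 2 + 2/15 = 32/15
1 + 1/(32/15) = 1 + 15/32 = 47/32
38 + 1/(47/32) = 38 + 32/47 = 1818/47
3 + 1/(1818/47) = 3 + 47/1818 = 5501/1818

5501/1818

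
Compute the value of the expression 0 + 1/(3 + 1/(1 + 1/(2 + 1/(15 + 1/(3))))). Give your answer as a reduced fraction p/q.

141/518

Start with 3.
15 + 1/(3/1) = 15 + 1/3 = 46/3
2 + 1/(46/3) = 2 + 3/46 = 95/46
1 + 1/(95/46) = 1 + 46/95 = 141/95
3 + 1/(141/95) = 3 + 95/141 = 518/141
0 + 1/(518/141) = 0 + 141/518 = 141/518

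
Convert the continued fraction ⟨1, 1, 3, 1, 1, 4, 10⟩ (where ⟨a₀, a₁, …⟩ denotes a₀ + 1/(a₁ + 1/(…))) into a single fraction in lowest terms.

746/419

Start with 10.
4 + 1/(10/1) = 4 + 1/10 = 41/10
1 + 1/(41/10) = 1 + 10/41 = 51/41
1 + 1/(51/41) = 1 + 41/51 = 92/51
3 + 1/(92/51) = 3 + 51/92 = 327/92
1 + 1/(327/92) = 1 + 92/327 = 419/327
1 + 1/(419/327) = 1 + 327/419 = 746/419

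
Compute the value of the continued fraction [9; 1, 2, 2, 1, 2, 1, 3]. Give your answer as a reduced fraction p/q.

Start with 3.
1 + 1/(3/1) = 1 + 1/3 = 4/3
2 + 1/(4/3) = 2 + 3/4 = 11/4
1 + 1/(11/4) = 1 + 4/11 = 15/11
2 + 1/(15/11) = 2 + 11/15 = 41/15
2 + 1/(41/15) = 2 + 15/41 = 97/41
1 + 1/(97/41) = 1 + 41/97 = 138/97
9 + 1/(138/97) = 9 + 97/138 = 1339/138

1339/138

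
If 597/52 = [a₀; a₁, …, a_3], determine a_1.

597 = 11·52 + 25, so a_0 = 11
52 = 2·25 + 2, so a_1 = 2

2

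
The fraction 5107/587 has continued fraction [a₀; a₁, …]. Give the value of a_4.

1

5107 = 8·587 + 411, so a_0 = 8
587 = 1·411 + 176, so a_1 = 1
411 = 2·176 + 59, so a_2 = 2
176 = 2·59 + 58, so a_3 = 2
59 = 1·58 + 1, so a_4 = 1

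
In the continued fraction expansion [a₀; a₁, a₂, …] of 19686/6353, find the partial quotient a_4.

1

Apply division with remainder until the remainder is 0:
19686 ÷ 6353 → quotient 3, remainder 627
6353 ÷ 627 → quotient 10, remainder 83
627 ÷ 83 → quotient 7, remainder 46
83 ÷ 46 → quotient 1, remainder 37
46 ÷ 37 → quotient 1, remainder 9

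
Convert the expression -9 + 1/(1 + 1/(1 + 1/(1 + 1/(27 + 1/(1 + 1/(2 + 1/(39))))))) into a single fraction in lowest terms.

Work from the innermost term outward:
Start with 39.
2 + 1/(39/1) = 2 + 1/39 = 79/39
1 + 1/(79/39) = 1 + 39/79 = 118/79
27 + 1/(118/79) = 27 + 79/118 = 3265/118
1 + 1/(3265/118) = 1 + 118/3265 = 3383/3265
1 + 1/(3383/3265) = 1 + 3265/3383 = 6648/3383
1 + 1/(6648/3383) = 1 + 3383/6648 = 10031/6648
-9 + 1/(10031/6648) = -9 + 6648/10031 = -83631/10031

-83631/10031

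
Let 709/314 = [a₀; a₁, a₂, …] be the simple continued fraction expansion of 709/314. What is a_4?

10

Apply division with remainder until the remainder is 0:
⌊709/314⌋ = 2, remainder 81
⌊314/81⌋ = 3, remainder 71
⌊81/71⌋ = 1, remainder 10
⌊71/10⌋ = 7, remainder 1
⌊10/1⌋ = 10, remainder 0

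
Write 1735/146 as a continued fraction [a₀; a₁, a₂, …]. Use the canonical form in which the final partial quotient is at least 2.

[11; 1, 7, 1, 1, 2, 3]

Run the Euclidean algorithm, recording each quotient:
⌊1735/146⌋ = 11, remainder 129
⌊146/129⌋ = 1, remainder 17
⌊129/17⌋ = 7, remainder 10
⌊17/10⌋ = 1, remainder 7
⌊10/7⌋ = 1, remainder 3
⌊7/3⌋ = 2, remainder 1
⌊3/1⌋ = 3, remainder 0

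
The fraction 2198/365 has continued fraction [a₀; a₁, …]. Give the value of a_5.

Repeatedly divide and take the remainder:
2198 ÷ 365 → quotient 6, remainder 8
365 ÷ 8 → quotient 45, remainder 5
8 ÷ 5 → quotient 1, remainder 3
5 ÷ 3 → quotient 1, remainder 2
3 ÷ 2 → quotient 1, remainder 1
2 ÷ 1 → quotient 2, remainder 0

2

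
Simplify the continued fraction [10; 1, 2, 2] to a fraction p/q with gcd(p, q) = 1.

Start with 2.
2 + 1/(2/1) = 2 + 1/2 = 5/2
1 + 1/(5/2) = 1 + 2/5 = 7/5
10 + 1/(7/5) = 10 + 5/7 = 75/7

75/7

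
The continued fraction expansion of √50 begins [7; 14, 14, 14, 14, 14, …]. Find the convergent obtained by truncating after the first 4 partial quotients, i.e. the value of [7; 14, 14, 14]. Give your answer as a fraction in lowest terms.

19601/2772

a_0 = 7: 7/1
a_1 = 14: 99/14
a_2 = 14: 1393/197
a_3 = 14: 19601/2772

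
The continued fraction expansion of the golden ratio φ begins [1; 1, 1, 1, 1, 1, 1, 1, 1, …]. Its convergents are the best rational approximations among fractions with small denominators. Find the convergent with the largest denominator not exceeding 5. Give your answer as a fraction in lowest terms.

a_0 = 1: 1/1  (≤ bound)
a_1 = 1: 2/1  (≤ bound)
a_2 = 1: 3/2  (≤ bound)
a_3 = 1: 5/3  (≤ bound)
a_4 = 1: 8/5  (≤ bound)
a_5 = 1: 13/8  (> 5, stop)

8/5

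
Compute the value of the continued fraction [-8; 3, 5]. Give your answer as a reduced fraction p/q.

Start with 5.
3 + 1/(5/1) = 3 + 1/5 = 16/5
-8 + 1/(16/5) = -8 + 5/16 = -123/16

-123/16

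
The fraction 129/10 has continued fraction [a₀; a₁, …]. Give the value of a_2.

9

Apply division with remainder until the remainder is 0:
129 ÷ 10 → quotient 12, remainder 9
10 ÷ 9 → quotient 1, remainder 1
9 ÷ 1 → quotient 9, remainder 0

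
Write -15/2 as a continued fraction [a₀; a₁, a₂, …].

[-8; 2]

Apply division with remainder until the remainder is 0:
-15 ÷ 2 → quotient -8, remainder 1
2 ÷ 1 → quotient 2, remainder 0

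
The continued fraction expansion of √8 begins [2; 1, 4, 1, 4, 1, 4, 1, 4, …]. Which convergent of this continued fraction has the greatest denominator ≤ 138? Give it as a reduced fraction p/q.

99/35

a_0 = 2: 2/1  (≤ bound)
a_1 = 1: 3/1  (≤ bound)
a_2 = 4: 14/5  (≤ bound)
a_3 = 1: 17/6  (≤ bound)
a_4 = 4: 82/29  (≤ bound)
a_5 = 1: 99/35  (≤ bound)
a_6 = 4: 478/169  (> 138, stop)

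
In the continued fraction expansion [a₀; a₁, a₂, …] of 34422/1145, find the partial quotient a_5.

34422 ÷ 1145 → quotient 30, remainder 72
1145 ÷ 72 → quotient 15, remainder 65
72 ÷ 65 → quotient 1, remainder 7
65 ÷ 7 → quotient 9, remainder 2
7 ÷ 2 → quotient 3, remainder 1
2 ÷ 1 → quotient 2, remainder 0

2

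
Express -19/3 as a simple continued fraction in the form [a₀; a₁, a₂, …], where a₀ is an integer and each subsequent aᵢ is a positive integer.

Apply division with remainder until the remainder is 0:
⌊-19/3⌋ = -7, remainder 2
⌊3/2⌋ = 1, remainder 1
⌊2/1⌋ = 2, remainder 0

[-7; 1, 2]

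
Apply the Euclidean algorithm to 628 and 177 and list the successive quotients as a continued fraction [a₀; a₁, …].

[3; 1, 1, 4, 1, 2, 2, 2]

628 ÷ 177 → quotient 3, remainder 97
177 ÷ 97 → quotient 1, remainder 80
97 ÷ 80 → quotient 1, remainder 17
80 ÷ 17 → quotient 4, remainder 12
17 ÷ 12 → quotient 1, remainder 5
12 ÷ 5 → quotient 2, remainder 2
5 ÷ 2 → quotient 2, remainder 1
2 ÷ 1 → quotient 2, remainder 0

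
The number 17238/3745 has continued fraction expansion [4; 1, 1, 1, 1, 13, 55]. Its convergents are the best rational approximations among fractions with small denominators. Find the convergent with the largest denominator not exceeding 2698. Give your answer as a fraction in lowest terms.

313/68

a_0 = 4: 4/1  (≤ bound)
a_1 = 1: 5/1  (≤ bound)
a_2 = 1: 9/2  (≤ bound)
a_3 = 1: 14/3  (≤ bound)
a_4 = 1: 23/5  (≤ bound)
a_5 = 13: 313/68  (≤ bound)
a_6 = 55: 17238/3745  (> 2698, stop)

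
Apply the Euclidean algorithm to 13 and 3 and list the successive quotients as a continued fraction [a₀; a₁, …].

Run the Euclidean algorithm, recording each quotient:
13 ÷ 3 → quotient 4, remainder 1
3 ÷ 1 → quotient 3, remainder 0

[4; 3]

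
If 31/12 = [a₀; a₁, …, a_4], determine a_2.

⌊31/12⌋ = 2, remainder 7
⌊12/7⌋ = 1, remainder 5
⌊7/5⌋ = 1, remainder 2

1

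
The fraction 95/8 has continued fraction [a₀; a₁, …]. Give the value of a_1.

95 = 11·8 + 7, so a_0 = 11
8 = 1·7 + 1, so a_1 = 1

1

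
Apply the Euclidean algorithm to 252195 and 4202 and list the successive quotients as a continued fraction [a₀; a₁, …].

252195 ÷ 4202 → quotient 60, remainder 75
4202 ÷ 75 → quotient 56, remainder 2
75 ÷ 2 → quotient 37, remainder 1
2 ÷ 1 → quotient 2, remainder 0

[60; 56, 37, 2]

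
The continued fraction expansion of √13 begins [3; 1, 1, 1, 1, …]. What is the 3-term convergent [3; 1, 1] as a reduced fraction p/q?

Collapse the nested fraction from the inside out:
Start with 1.
1 + 1/(1/1) = 1 + 1/1 = 2/1
3 + 1/(2/1) = 3 + 1/2 = 7/2

7/2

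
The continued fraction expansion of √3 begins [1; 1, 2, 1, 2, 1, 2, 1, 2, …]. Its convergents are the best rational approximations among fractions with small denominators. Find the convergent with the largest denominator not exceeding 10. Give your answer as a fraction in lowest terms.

7/4

List convergents until the denominator exceeds the bound:
a_0 = 1: 1/1  (≤ bound)
a_1 = 1: 2/1  (≤ bound)
a_2 = 2: 5/3  (≤ bound)
a_3 = 1: 7/4  (≤ bound)
a_4 = 2: 19/11  (> 10, stop)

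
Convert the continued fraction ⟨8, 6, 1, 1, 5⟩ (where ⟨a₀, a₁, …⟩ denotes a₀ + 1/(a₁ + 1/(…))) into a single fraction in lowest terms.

Start with 5.
1 + 1/(5/1) = 1 + 1/5 = 6/5
1 + 1/(6/5) = 1 + 5/6 = 11/6
6 + 1/(11/6) = 6 + 6/11 = 72/11
8 + 1/(72/11) = 8 + 11/72 = 587/72

587/72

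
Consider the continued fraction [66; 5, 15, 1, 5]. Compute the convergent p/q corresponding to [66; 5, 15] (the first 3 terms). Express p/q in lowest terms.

a_0 = 66: 66/1
a_1 = 5: 331/5
a_2 = 15: 5031/76

5031/76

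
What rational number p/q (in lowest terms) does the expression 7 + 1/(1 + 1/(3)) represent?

Start with 3.
1 + 1/(3/1) = 1 + 1/3 = 4/3
7 + 1/(4/3) = 7 + 3/4 = 31/4

31/4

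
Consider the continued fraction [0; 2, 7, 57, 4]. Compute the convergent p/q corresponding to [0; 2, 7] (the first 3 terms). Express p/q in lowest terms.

Start with 7.
2 + 1/(7/1) = 2 + 1/7 = 15/7
0 + 1/(15/7) = 0 + 7/15 = 7/15

7/15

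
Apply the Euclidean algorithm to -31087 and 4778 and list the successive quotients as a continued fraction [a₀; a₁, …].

[-7; 2, 39, 3, 6, 3]

Run the Euclidean algorithm, recording each quotient:
-31087 ÷ 4778 → quotient -7, remainder 2359
4778 ÷ 2359 → quotient 2, remainder 60
2359 ÷ 60 → quotient 39, remainder 19
60 ÷ 19 → quotient 3, remainder 3
19 ÷ 3 → quotient 6, remainder 1
3 ÷ 1 → quotient 3, remainder 0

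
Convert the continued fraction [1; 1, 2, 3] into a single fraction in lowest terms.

Build up convergents one term at a time:
a_0 = 1: 1/1
a_1 = 1: 2/1
a_2 = 2: 5/3
a_3 = 3: 17/10

17/10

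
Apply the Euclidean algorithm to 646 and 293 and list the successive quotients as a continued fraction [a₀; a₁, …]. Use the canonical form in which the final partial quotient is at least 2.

Repeatedly divide and take the remainder:
646 = 2·293 + 60, so a_0 = 2
293 = 4·60 + 53, so a_1 = 4
60 = 1·53 + 7, so a_2 = 1
53 = 7·7 + 4, so a_3 = 7
7 = 1·4 + 3, so a_4 = 1
4 = 1·3 + 1, so a_5 = 1
3 = 3·1 + 0, so a_6 = 3

[2; 4, 1, 7, 1, 1, 3]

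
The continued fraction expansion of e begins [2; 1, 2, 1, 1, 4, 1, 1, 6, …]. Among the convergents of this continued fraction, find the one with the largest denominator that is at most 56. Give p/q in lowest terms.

List convergents until the denominator exceeds the bound:
a_0 = 2: 2/1  (≤ bound)
a_1 = 1: 3/1  (≤ bound)
a_2 = 2: 8/3  (≤ bound)
a_3 = 1: 11/4  (≤ bound)
a_4 = 1: 19/7  (≤ bound)
a_5 = 4: 87/32  (≤ bound)
a_6 = 1: 106/39  (≤ bound)
a_7 = 1: 193/71  (> 56, stop)

106/39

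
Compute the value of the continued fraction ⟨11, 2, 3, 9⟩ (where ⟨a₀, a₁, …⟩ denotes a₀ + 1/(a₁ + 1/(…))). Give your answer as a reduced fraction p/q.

Start with 9.
3 + 1/(9/1) = 3 + 1/9 = 28/9
2 + 1/(28/9) = 2 + 9/28 = 65/28
11 + 1/(65/28) = 11 + 28/65 = 743/65

743/65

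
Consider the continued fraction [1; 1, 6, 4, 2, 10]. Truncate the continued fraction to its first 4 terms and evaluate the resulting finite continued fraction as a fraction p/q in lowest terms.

54/29

Start with 4.
6 + 1/(4/1) = 6 + 1/4 = 25/4
1 + 1/(25/4) = 1 + 4/25 = 29/25
1 + 1/(29/25) = 1 + 25/29 = 54/29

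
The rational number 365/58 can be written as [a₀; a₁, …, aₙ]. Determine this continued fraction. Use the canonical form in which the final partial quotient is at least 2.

[6; 3, 2, 2, 3]

Repeatedly divide and take the remainder:
⌊365/58⌋ = 6, remainder 17
⌊58/17⌋ = 3, remainder 7
⌊17/7⌋ = 2, remainder 3
⌊7/3⌋ = 2, remainder 1
⌊3/1⌋ = 3, remainder 0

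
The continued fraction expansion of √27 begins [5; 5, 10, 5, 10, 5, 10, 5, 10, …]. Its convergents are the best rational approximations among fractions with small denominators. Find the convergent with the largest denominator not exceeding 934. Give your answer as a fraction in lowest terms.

1351/260

a_0 = 5: 5/1  (≤ bound)
a_1 = 5: 26/5  (≤ bound)
a_2 = 10: 265/51  (≤ bound)
a_3 = 5: 1351/260  (≤ bound)
a_4 = 10: 13775/2651  (> 934, stop)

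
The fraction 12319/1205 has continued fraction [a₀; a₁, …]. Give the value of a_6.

1

12319 ÷ 1205 → quotient 10, remainder 269
1205 ÷ 269 → quotient 4, remainder 129
269 ÷ 129 → quotient 2, remainder 11
129 ÷ 11 → quotient 11, remainder 8
11 ÷ 8 → quotient 1, remainder 3
8 ÷ 3 → quotient 2, remainder 2
3 ÷ 2 → quotient 1, remainder 1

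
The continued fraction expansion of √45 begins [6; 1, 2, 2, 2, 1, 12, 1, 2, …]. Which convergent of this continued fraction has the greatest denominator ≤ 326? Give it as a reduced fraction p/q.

2046/305

a_0 = 6: 6/1  (≤ bound)
a_1 = 1: 7/1  (≤ bound)
a_2 = 2: 20/3  (≤ bound)
a_3 = 2: 47/7  (≤ bound)
a_4 = 2: 114/17  (≤ bound)
a_5 = 1: 161/24  (≤ bound)
a_6 = 12: 2046/305  (≤ bound)
a_7 = 1: 2207/329  (> 326, stop)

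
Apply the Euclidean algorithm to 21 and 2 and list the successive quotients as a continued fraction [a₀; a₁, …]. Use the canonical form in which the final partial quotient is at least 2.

[10; 2]

Repeatedly divide and take the remainder:
21 = 10·2 + 1, so a_0 = 10
2 = 2·1 + 0, so a_1 = 2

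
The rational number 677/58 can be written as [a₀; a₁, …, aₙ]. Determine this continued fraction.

Run the Euclidean algorithm, recording each quotient:
⌊677/58⌋ = 11, remainder 39
⌊58/39⌋ = 1, remainder 19
⌊39/19⌋ = 2, remainder 1
⌊19/1⌋ = 19, remainder 0

[11; 1, 2, 19]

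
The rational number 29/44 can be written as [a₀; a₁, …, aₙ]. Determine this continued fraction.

Run the Euclidean algorithm, recording each quotient:
29 = 0·44 + 29, so a_0 = 0
44 = 1·29 + 15, so a_1 = 1
29 = 1·15 + 14, so a_2 = 1
15 = 1·14 + 1, so a_3 = 1
14 = 14·1 + 0, so a_4 = 14

[0; 1, 1, 1, 14]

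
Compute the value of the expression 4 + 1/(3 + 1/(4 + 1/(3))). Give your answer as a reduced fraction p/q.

Start with 3.
4 + 1/(3/1) = 4 + 1/3 = 13/3
3 + 1/(13/3) = 3 + 3/13 = 42/13
4 + 1/(42/13) = 4 + 13/42 = 181/42

181/42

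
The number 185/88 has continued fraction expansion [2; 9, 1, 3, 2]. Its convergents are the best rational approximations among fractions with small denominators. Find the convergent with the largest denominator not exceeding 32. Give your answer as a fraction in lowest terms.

21/10

List convergents until the denominator exceeds the bound:
a_0 = 2: 2/1  (≤ bound)
a_1 = 9: 19/9  (≤ bound)
a_2 = 1: 21/10  (≤ bound)
a_3 = 3: 82/39  (> 32, stop)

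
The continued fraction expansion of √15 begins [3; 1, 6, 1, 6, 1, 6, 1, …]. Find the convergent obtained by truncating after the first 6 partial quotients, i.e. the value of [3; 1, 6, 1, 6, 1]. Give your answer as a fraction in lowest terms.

244/63

Starting at the tail and folding back:
Start with 1.
6 + 1/(1/1) = 6 + 1/1 = 7/1
1 + 1/(7/1) = 1 + 1/7 = 8/7
6 + 1/(8/7) = 6 + 7/8 = 55/8
1 + 1/(55/8) = 1 + 8/55 = 63/55
3 + 1/(63/55) = 3 + 55/63 = 244/63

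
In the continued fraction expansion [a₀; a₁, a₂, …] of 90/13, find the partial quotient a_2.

90 ÷ 13 → quotient 6, remainder 12
13 ÷ 12 → quotient 1, remainder 1
12 ÷ 1 → quotient 12, remainder 0

12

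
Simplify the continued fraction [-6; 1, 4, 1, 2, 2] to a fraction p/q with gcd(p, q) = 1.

Start with 2.
2 + 1/(2/1) = 2 + 1/2 = 5/2
1 + 1/(5/2) = 1 + 2/5 = 7/5
4 + 1/(7/5) = 4 + 5/7 = 33/7
1 + 1/(33/7) = 1 + 7/33 = 40/33
-6 + 1/(40/33) = -6 + 33/40 = -207/40

-207/40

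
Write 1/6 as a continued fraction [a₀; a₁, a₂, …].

[0; 6]

1 = 0·6 + 1, so a_0 = 0
6 = 6·1 + 0, so a_1 = 6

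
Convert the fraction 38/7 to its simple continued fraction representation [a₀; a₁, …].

[5; 2, 3]

38 = 5·7 + 3, so a_0 = 5
7 = 2·3 + 1, so a_1 = 2
3 = 3·1 + 0, so a_2 = 3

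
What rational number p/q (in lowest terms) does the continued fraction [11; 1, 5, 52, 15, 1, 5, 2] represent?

Compute successive convergents:
a_0 = 11: 11/1
a_1 = 1: 12/1
a_2 = 5: 71/6
a_3 = 52: 3704/313
a_4 = 15: 55631/4701
a_5 = 1: 59335/5014
a_6 = 5: 352306/29771
a_7 = 2: 763947/64556

763947/64556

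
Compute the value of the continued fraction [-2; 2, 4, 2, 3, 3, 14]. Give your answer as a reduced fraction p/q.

-5035/3247

Compute successive convergents:
a_0 = -2: -2/1
a_1 = 2: -3/2
a_2 = 4: -14/9
a_3 = 2: -31/20
a_4 = 3: -107/69
a_5 = 3: -352/227
a_6 = 14: -5035/3247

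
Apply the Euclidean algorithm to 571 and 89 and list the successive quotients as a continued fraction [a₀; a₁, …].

Repeatedly divide and take the remainder:
⌊571/89⌋ = 6, remainder 37
⌊89/37⌋ = 2, remainder 15
⌊37/15⌋ = 2, remainder 7
⌊15/7⌋ = 2, remainder 1
⌊7/1⌋ = 7, remainder 0

[6; 2, 2, 2, 7]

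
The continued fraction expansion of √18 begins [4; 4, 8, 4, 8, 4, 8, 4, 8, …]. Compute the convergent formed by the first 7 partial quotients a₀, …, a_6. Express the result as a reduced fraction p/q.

Start with 8.
4 + 1/(8/1) = 4 + 1/8 = 33/8
8 + 1/(33/8) = 8 + 8/33 = 272/33
4 + 1/(272/33) = 4 + 33/272 = 1121/272
8 + 1/(1121/272) = 8 + 272/1121 = 9240/1121
4 + 1/(9240/1121) = 4 + 1121/9240 = 38081/9240
4 + 1/(38081/9240) = 4 + 9240/38081 = 161564/38081

161564/38081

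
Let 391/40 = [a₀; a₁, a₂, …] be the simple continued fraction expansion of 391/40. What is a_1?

1

391 = 9·40 + 31, so a_0 = 9
40 = 1·31 + 9, so a_1 = 1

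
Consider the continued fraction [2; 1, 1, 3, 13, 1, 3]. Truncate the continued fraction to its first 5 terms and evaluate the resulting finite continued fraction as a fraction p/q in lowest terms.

Start with 13.
3 + 1/(13/1) = 3 + 1/13 = 40/13
1 + 1/(40/13) = 1 + 13/40 = 53/40
1 + 1/(53/40) = 1 + 40/53 = 93/53
2 + 1/(93/53) = 2 + 53/93 = 239/93

239/93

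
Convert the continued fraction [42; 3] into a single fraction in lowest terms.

Build up convergents one term at a time:
a_0 = 42: 42/1
a_1 = 3: 127/3

127/3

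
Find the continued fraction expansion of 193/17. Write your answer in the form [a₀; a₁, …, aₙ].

193 ÷ 17 → quotient 11, remainder 6
17 ÷ 6 → quotient 2, remainder 5
6 ÷ 5 → quotient 1, remainder 1
5 ÷ 1 → quotient 5, remainder 0

[11; 2, 1, 5]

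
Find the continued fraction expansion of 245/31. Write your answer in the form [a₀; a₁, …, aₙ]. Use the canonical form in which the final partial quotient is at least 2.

[7; 1, 9, 3]

245 ÷ 31 → quotient 7, remainder 28
31 ÷ 28 → quotient 1, remainder 3
28 ÷ 3 → quotient 9, remainder 1
3 ÷ 1 → quotient 3, remainder 0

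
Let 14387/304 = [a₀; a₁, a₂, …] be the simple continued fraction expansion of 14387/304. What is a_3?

7

⌊14387/304⌋ = 47, remainder 99
⌊304/99⌋ = 3, remainder 7
⌊99/7⌋ = 14, remainder 1
⌊7/1⌋ = 7, remainder 0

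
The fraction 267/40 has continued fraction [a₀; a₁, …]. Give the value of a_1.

Run the Euclidean algorithm, recording each quotient:
⌊267/40⌋ = 6, remainder 27
⌊40/27⌋ = 1, remainder 13

1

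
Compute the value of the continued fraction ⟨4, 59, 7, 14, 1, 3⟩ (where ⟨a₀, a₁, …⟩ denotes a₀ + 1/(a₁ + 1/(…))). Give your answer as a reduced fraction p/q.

Start with 3.
1 + 1/(3/1) = 1 + 1/3 = 4/3
14 + 1/(4/3) = 14 + 3/4 = 59/4
7 + 1/(59/4) = 7 + 4/59 = 417/59
59 + 1/(417/59) = 59 + 59/417 = 24662/417
4 + 1/(24662/417) = 4 + 417/24662 = 99065/24662

99065/24662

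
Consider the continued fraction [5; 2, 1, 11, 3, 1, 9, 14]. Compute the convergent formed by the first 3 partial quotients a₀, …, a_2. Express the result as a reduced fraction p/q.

16/3

Compute successive convergents:
a_0 = 5: 5/1
a_1 = 2: 11/2
a_2 = 1: 16/3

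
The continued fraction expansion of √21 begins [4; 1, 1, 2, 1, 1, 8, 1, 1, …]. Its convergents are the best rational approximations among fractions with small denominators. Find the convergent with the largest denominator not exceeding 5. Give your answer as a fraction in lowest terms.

23/5

List convergents until the denominator exceeds the bound:
a_0 = 4: 4/1  (≤ bound)
a_1 = 1: 5/1  (≤ bound)
a_2 = 1: 9/2  (≤ bound)
a_3 = 2: 23/5  (≤ bound)
a_4 = 1: 32/7  (> 5, stop)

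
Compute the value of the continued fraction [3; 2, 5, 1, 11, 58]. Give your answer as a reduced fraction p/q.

a_0 = 3: 3/1
a_1 = 2: 7/2
a_2 = 5: 38/11
a_3 = 1: 45/13
a_4 = 11: 533/154
a_5 = 58: 30959/8945

30959/8945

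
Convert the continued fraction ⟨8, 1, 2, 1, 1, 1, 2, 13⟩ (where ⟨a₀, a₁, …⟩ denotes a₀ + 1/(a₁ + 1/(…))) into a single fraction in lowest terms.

3385/388

a_0 = 8: 8/1
a_1 = 1: 9/1
a_2 = 2: 26/3
a_3 = 1: 35/4
a_4 = 1: 61/7
a_5 = 1: 96/11
a_6 = 2: 253/29
a_7 = 13: 3385/388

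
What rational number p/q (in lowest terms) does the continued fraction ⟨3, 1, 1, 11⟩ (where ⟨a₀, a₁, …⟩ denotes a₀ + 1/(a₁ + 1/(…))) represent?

81/23

a_0 = 3: 3/1
a_1 = 1: 4/1
a_2 = 1: 7/2
a_3 = 11: 81/23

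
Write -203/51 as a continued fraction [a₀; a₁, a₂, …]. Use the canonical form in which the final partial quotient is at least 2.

Run the Euclidean algorithm, recording each quotient:
⌊-203/51⌋ = -4, remainder 1
⌊51/1⌋ = 51, remainder 0

[-4; 51]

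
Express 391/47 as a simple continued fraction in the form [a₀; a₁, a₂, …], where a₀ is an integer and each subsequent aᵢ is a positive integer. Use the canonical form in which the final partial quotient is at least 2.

[8; 3, 7, 2]

Run the Euclidean algorithm, recording each quotient:
391 = 8·47 + 15, so a_0 = 8
47 = 3·15 + 2, so a_1 = 3
15 = 7·2 + 1, so a_2 = 7
2 = 2·1 + 0, so a_3 = 2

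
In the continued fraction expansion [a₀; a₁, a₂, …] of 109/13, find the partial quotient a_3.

109 = 8·13 + 5, so a_0 = 8
13 = 2·5 + 3, so a_1 = 2
5 = 1·3 + 2, so a_2 = 1
3 = 1·2 + 1, so a_3 = 1

1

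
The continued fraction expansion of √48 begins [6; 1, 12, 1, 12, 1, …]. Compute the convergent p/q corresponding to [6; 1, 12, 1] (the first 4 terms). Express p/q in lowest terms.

97/14

Start with 1.
12 + 1/(1/1) = 12 + 1/1 = 13/1
1 + 1/(13/1) = 1 + 1/13 = 14/13
6 + 1/(14/13) = 6 + 13/14 = 97/14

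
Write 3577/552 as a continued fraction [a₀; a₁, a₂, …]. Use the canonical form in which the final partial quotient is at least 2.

Apply division with remainder until the remainder is 0:
3577 = 6·552 + 265, so a_0 = 6
552 = 2·265 + 22, so a_1 = 2
265 = 12·22 + 1, so a_2 = 12
22 = 22·1 + 0, so a_3 = 22

[6; 2, 12, 22]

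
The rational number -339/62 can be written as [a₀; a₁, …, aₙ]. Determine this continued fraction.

Apply division with remainder until the remainder is 0:
-339 ÷ 62 → quotient -6, remainder 33
62 ÷ 33 → quotient 1, remainder 29
33 ÷ 29 → quotient 1, remainder 4
29 ÷ 4 → quotient 7, remainder 1
4 ÷ 1 → quotient 4, remainder 0

[-6; 1, 1, 7, 4]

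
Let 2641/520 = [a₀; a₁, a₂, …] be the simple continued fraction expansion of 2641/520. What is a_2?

1

Repeatedly divide and take the remainder:
2641 ÷ 520 → quotient 5, remainder 41
520 ÷ 41 → quotient 12, remainder 28
41 ÷ 28 → quotient 1, remainder 13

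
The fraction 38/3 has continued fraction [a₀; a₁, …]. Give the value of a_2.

⌊38/3⌋ = 12, remainder 2
⌊3/2⌋ = 1, remainder 1
⌊2/1⌋ = 2, remainder 0

2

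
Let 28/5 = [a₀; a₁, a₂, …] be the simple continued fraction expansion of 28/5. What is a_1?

1

28 ÷ 5 → quotient 5, remainder 3
5 ÷ 3 → quotient 1, remainder 2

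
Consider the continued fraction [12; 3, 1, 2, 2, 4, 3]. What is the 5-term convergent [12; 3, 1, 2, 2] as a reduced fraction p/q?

Start with 2.
2 + 1/(2/1) = 2 + 1/2 = 5/2
1 + 1/(5/2) = 1 + 2/5 = 7/5
3 + 1/(7/5) = 3 + 5/7 = 26/7
12 + 1/(26/7) = 12 + 7/26 = 319/26

319/26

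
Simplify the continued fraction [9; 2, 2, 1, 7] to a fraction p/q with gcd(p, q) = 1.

Compute successive convergents:
a_0 = 9: 9/1
a_1 = 2: 19/2
a_2 = 2: 47/5
a_3 = 1: 66/7
a_4 = 7: 509/54

509/54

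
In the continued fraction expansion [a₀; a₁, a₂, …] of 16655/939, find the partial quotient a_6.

Run the Euclidean algorithm, recording each quotient:
⌊16655/939⌋ = 17, remainder 692
⌊939/692⌋ = 1, remainder 247
⌊692/247⌋ = 2, remainder 198
⌊247/198⌋ = 1, remainder 49
⌊198/49⌋ = 4, remainder 2
⌊49/2⌋ = 24, remainder 1
⌊2/1⌋ = 2, remainder 0

2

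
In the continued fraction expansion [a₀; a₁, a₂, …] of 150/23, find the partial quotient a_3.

150 ÷ 23 → quotient 6, remainder 12
23 ÷ 12 → quotient 1, remainder 11
12 ÷ 11 → quotient 1, remainder 1
11 ÷ 1 → quotient 11, remainder 0

11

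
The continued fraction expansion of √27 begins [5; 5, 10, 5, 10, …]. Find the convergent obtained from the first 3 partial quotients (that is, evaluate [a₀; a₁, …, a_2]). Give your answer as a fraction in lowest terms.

265/51

Compute successive convergents:
a_0 = 5: 5/1
a_1 = 5: 26/5
a_2 = 10: 265/51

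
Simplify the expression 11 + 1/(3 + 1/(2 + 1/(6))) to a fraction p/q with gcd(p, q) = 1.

a_0 = 11: 11/1
a_1 = 3: 34/3
a_2 = 2: 79/7
a_3 = 6: 508/45

508/45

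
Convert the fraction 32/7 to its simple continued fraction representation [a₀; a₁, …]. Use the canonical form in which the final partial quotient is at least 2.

32 = 4·7 + 4, so a_0 = 4
7 = 1·4 + 3, so a_1 = 1
4 = 1·3 + 1, so a_2 = 1
3 = 3·1 + 0, so a_3 = 3

[4; 1, 1, 3]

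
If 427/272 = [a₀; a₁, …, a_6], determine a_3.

427 ÷ 272 → quotient 1, remainder 155
272 ÷ 155 → quotient 1, remainder 117
155 ÷ 117 → quotient 1, remainder 38
117 ÷ 38 → quotient 3, remainder 3

3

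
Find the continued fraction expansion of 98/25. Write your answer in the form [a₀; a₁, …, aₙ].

Apply division with remainder until the remainder is 0:
98 = 3·25 + 23, so a_0 = 3
25 = 1·23 + 2, so a_1 = 1
23 = 11·2 + 1, so a_2 = 11
2 = 2·1 + 0, so a_3 = 2

[3; 1, 11, 2]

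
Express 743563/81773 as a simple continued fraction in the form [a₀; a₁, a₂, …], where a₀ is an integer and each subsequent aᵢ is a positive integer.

[9; 10, 1, 3, 55, 1, 2, 11]

Apply division with remainder until the remainder is 0:
743563 ÷ 81773 → quotient 9, remainder 7606
81773 ÷ 7606 → quotient 10, remainder 5713
7606 ÷ 5713 → quotient 1, remainder 1893
5713 ÷ 1893 → quotient 3, remainder 34
1893 ÷ 34 → quotient 55, remainder 23
34 ÷ 23 → quotient 1, remainder 11
23 ÷ 11 → quotient 2, remainder 1
11 ÷ 1 → quotient 11, remainder 0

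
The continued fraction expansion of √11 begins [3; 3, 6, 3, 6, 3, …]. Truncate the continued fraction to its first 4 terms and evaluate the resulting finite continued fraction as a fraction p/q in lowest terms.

199/60

Starting at the tail and folding back:
Start with 3.
6 + 1/(3/1) = 6 + 1/3 = 19/3
3 + 1/(19/3) = 3 + 3/19 = 60/19
3 + 1/(60/19) = 3 + 19/60 = 199/60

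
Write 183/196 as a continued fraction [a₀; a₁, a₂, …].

[0; 1, 14, 13]

183 ÷ 196 → quotient 0, remainder 183
196 ÷ 183 → quotient 1, remainder 13
183 ÷ 13 → quotient 14, remainder 1
13 ÷ 1 → quotient 13, remainder 0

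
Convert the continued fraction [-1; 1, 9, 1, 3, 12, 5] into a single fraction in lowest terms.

-249/2678

a_0 = -1: -1/1
a_1 = 1: 0/1
a_2 = 9: -1/10
a_3 = 1: -1/11
a_4 = 3: -4/43
a_5 = 12: -49/527
a_6 = 5: -249/2678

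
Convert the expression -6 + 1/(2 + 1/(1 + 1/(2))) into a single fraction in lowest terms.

-45/8

Compute successive convergents:
a_0 = -6: -6/1
a_1 = 2: -11/2
a_2 = 1: -17/3
a_3 = 2: -45/8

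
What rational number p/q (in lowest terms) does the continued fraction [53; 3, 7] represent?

1173/22

Starting at the tail and folding back:
Start with 7.
3 + 1/(7/1) = 3 + 1/7 = 22/7
53 + 1/(22/7) = 53 + 7/22 = 1173/22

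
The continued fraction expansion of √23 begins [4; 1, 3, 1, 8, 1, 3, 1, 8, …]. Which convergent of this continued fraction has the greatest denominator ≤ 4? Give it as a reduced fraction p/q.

a_0 = 4: 4/1  (≤ bound)
a_1 = 1: 5/1  (≤ bound)
a_2 = 3: 19/4  (≤ bound)
a_3 = 1: 24/5  (> 4, stop)

19/4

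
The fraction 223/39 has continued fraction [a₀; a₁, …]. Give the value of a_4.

1

223 = 5·39 + 28, so a_0 = 5
39 = 1·28 + 11, so a_1 = 1
28 = 2·11 + 6, so a_2 = 2
11 = 1·6 + 5, so a_3 = 1
6 = 1·5 + 1, so a_4 = 1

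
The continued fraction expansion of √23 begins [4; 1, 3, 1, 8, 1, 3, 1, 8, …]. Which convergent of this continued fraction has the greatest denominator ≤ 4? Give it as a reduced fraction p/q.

19/4

List convergents until the denominator exceeds the bound:
a_0 = 4: 4/1  (≤ bound)
a_1 = 1: 5/1  (≤ bound)
a_2 = 3: 19/4  (≤ bound)
a_3 = 1: 24/5  (> 4, stop)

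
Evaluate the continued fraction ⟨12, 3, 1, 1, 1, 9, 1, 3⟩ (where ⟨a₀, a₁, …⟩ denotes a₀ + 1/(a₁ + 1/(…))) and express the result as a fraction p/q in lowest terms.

Start with 3.
1 + 1/(3/1) = 1 + 1/3 = 4/3
9 + 1/(4/3) = 9 + 3/4 = 39/4
1 + 1/(39/4) = 1 + 4/39 = 43/39
1 + 1/(43/39) = 1 + 39/43 = 82/43
1 + 1/(82/43) = 1 + 43/82 = 125/82
3 + 1/(125/82) = 3 + 82/125 = 457/125
12 + 1/(457/125) = 12 + 125/457 = 5609/457

5609/457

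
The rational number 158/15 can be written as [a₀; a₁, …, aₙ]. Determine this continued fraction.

[10; 1, 1, 7]

⌊158/15⌋ = 10, remainder 8
⌊15/8⌋ = 1, remainder 7
⌊8/7⌋ = 1, remainder 1
⌊7/1⌋ = 7, remainder 0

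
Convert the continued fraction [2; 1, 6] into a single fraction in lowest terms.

a_0 = 2: 2/1
a_1 = 1: 3/1
a_2 = 6: 20/7

20/7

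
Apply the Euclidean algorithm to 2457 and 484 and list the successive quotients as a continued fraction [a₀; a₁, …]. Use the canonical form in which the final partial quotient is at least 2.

[5; 13, 12, 3]

Apply division with remainder until the remainder is 0:
2457 = 5·484 + 37, so a_0 = 5
484 = 13·37 + 3, so a_1 = 13
37 = 12·3 + 1, so a_2 = 12
3 = 3·1 + 0, so a_3 = 3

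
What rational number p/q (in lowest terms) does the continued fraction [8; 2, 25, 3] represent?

Compute successive convergents:
a_0 = 8: 8/1
a_1 = 2: 17/2
a_2 = 25: 433/51
a_3 = 3: 1316/155

1316/155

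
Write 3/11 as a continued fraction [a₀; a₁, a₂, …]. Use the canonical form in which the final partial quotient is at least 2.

3 ÷ 11 → quotient 0, remainder 3
11 ÷ 3 → quotient 3, remainder 2
3 ÷ 2 → quotient 1, remainder 1
2 ÷ 1 → quotient 2, remainder 0

[0; 3, 1, 2]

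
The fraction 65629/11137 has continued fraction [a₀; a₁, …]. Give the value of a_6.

⌊65629/11137⌋ = 5, remainder 9944
⌊11137/9944⌋ = 1, remainder 1193
⌊9944/1193⌋ = 8, remainder 400
⌊1193/400⌋ = 2, remainder 393
⌊400/393⌋ = 1, remainder 7
⌊393/7⌋ = 56, remainder 1
⌊7/1⌋ = 7, remainder 0

7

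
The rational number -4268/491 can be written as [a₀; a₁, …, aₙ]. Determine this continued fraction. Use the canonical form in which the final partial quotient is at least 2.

-4268 ÷ 491 → quotient -9, remainder 151
491 ÷ 151 → quotient 3, remainder 38
151 ÷ 38 → quotient 3, remainder 37
38 ÷ 37 → quotient 1, remainder 1
37 ÷ 1 → quotient 37, remainder 0

[-9; 3, 3, 1, 37]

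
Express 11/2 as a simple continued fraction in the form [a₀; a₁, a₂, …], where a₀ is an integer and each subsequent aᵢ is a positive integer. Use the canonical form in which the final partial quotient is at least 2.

Repeatedly divide and take the remainder:
11 ÷ 2 → quotient 5, remainder 1
2 ÷ 1 → quotient 2, remainder 0

[5; 2]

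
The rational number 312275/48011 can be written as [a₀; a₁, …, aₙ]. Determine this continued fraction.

Repeatedly divide and take the remainder:
312275 ÷ 48011 → quotient 6, remainder 24209
48011 ÷ 24209 → quotient 1, remainder 23802
24209 ÷ 23802 → quotient 1, remainder 407
23802 ÷ 407 → quotient 58, remainder 196
407 ÷ 196 → quotient 2, remainder 15
196 ÷ 15 → quotient 13, remainder 1
15 ÷ 1 → quotient 15, remainder 0

[6; 1, 1, 58, 2, 13, 15]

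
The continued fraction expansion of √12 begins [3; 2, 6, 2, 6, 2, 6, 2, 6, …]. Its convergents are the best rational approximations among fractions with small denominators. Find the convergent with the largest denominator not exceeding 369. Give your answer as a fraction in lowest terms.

a_0 = 3: 3/1  (≤ bound)
a_1 = 2: 7/2  (≤ bound)
a_2 = 6: 45/13  (≤ bound)
a_3 = 2: 97/28  (≤ bound)
a_4 = 6: 627/181  (≤ bound)
a_5 = 2: 1351/390  (> 369, stop)

627/181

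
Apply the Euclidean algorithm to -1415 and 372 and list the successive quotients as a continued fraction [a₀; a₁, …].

[-4; 5, 10, 2, 3]

Repeatedly divide and take the remainder:
-1415 ÷ 372 → quotient -4, remainder 73
372 ÷ 73 → quotient 5, remainder 7
73 ÷ 7 → quotient 10, remainder 3
7 ÷ 3 → quotient 2, remainder 1
3 ÷ 1 → quotient 3, remainder 0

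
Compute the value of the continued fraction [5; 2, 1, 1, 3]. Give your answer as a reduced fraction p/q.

97/18

Start with 3.
1 + 1/(3/1) = 1 + 1/3 = 4/3
1 + 1/(4/3) = 1 + 3/4 = 7/4
2 + 1/(7/4) = 2 + 4/7 = 18/7
5 + 1/(18/7) = 5 + 7/18 = 97/18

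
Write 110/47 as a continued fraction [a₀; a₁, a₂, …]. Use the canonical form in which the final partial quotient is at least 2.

[2; 2, 1, 15]

110 ÷ 47 → quotient 2, remainder 16
47 ÷ 16 → quotient 2, remainder 15
16 ÷ 15 → quotient 1, remainder 1
15 ÷ 1 → quotient 15, remainder 0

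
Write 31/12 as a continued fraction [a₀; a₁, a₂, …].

[2; 1, 1, 2, 2]

31 = 2·12 + 7, so a_0 = 2
12 = 1·7 + 5, so a_1 = 1
7 = 1·5 + 2, so a_2 = 1
5 = 2·2 + 1, so a_3 = 2
2 = 2·1 + 0, so a_4 = 2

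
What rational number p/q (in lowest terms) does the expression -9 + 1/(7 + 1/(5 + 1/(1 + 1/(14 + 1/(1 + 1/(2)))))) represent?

-17721/2000

Starting at the tail and folding back:
Start with 2.
1 + 1/(2/1) = 1 + 1/2 = 3/2
14 + 1/(3/2) = 14 + 2/3 = 44/3
1 + 1/(44/3) = 1 + 3/44 = 47/44
5 + 1/(47/44) = 5 + 44/47 = 279/47
7 + 1/(279/47) = 7 + 47/279 = 2000/279
-9 + 1/(2000/279) = -9 + 279/2000 = -17721/2000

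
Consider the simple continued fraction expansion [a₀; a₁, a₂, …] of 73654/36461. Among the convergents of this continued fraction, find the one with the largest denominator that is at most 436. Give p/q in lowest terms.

503/249

List convergents until the denominator exceeds the bound:
a_0 = 2: 2/1  (≤ bound)
a_1 = 49: 99/49  (≤ bound)
a_2 = 1: 101/50  (≤ bound)
a_3 = 4: 503/249  (≤ bound)
a_4 = 3: 1610/797  (> 436, stop)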